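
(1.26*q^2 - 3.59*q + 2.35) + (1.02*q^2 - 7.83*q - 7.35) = 2.28*q^2 - 11.42*q - 5.0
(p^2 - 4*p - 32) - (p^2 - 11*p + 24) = 7*p - 56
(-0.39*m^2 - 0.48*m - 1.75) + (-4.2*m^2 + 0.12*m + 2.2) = -4.59*m^2 - 0.36*m + 0.45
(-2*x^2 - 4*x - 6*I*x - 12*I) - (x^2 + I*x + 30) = -3*x^2 - 4*x - 7*I*x - 30 - 12*I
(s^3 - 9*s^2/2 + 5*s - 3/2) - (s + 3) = s^3 - 9*s^2/2 + 4*s - 9/2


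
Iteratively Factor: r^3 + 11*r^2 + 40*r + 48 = (r + 4)*(r^2 + 7*r + 12) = (r + 4)^2*(r + 3)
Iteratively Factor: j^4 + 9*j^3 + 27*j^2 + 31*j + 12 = (j + 1)*(j^3 + 8*j^2 + 19*j + 12) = (j + 1)*(j + 3)*(j^2 + 5*j + 4) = (j + 1)^2*(j + 3)*(j + 4)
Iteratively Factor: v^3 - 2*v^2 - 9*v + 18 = (v - 3)*(v^2 + v - 6) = (v - 3)*(v - 2)*(v + 3)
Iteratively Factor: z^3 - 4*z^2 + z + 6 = (z + 1)*(z^2 - 5*z + 6) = (z - 2)*(z + 1)*(z - 3)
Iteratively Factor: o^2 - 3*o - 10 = (o + 2)*(o - 5)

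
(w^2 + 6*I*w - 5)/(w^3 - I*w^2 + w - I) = (w + 5*I)/(w^2 - 2*I*w - 1)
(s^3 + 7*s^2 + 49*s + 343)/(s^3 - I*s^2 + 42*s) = (s^2 + 7*s*(1 + I) + 49*I)/(s*(s + 6*I))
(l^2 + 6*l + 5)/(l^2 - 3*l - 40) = (l + 1)/(l - 8)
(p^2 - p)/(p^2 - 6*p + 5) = p/(p - 5)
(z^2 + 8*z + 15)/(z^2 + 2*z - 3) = (z + 5)/(z - 1)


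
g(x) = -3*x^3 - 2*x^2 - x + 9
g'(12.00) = -1345.00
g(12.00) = -5475.00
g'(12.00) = -1345.00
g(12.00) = -5475.00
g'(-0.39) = -0.81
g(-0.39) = 9.26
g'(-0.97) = -5.59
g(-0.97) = 10.83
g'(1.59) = -30.11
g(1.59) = -9.71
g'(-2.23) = -36.84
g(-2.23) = 34.55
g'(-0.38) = -0.78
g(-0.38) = 9.26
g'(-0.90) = -4.69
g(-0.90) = 10.47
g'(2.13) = -50.35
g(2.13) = -31.19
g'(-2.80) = -60.36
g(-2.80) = 61.98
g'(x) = -9*x^2 - 4*x - 1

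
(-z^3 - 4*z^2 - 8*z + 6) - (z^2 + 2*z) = -z^3 - 5*z^2 - 10*z + 6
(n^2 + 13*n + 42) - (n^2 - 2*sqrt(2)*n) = 2*sqrt(2)*n + 13*n + 42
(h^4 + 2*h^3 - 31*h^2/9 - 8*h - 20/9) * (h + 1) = h^5 + 3*h^4 - 13*h^3/9 - 103*h^2/9 - 92*h/9 - 20/9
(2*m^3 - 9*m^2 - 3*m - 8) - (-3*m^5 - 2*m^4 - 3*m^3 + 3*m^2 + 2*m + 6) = 3*m^5 + 2*m^4 + 5*m^3 - 12*m^2 - 5*m - 14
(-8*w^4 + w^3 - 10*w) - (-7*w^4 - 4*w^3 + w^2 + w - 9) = -w^4 + 5*w^3 - w^2 - 11*w + 9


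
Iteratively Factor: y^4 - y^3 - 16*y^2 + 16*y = (y)*(y^3 - y^2 - 16*y + 16) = y*(y - 4)*(y^2 + 3*y - 4) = y*(y - 4)*(y - 1)*(y + 4)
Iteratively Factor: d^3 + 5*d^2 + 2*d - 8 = (d - 1)*(d^2 + 6*d + 8) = (d - 1)*(d + 2)*(d + 4)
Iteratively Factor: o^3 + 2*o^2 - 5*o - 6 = (o - 2)*(o^2 + 4*o + 3) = (o - 2)*(o + 1)*(o + 3)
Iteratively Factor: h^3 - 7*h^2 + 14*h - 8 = (h - 2)*(h^2 - 5*h + 4) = (h - 4)*(h - 2)*(h - 1)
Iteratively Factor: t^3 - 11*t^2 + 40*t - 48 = (t - 4)*(t^2 - 7*t + 12) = (t - 4)^2*(t - 3)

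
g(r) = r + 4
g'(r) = 1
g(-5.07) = -1.07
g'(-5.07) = 1.00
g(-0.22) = 3.78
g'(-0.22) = 1.00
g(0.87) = 4.87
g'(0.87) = 1.00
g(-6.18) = -2.18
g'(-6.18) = 1.00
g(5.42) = 9.42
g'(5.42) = 1.00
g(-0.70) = 3.30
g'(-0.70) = 1.00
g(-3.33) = 0.67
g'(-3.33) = 1.00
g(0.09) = 4.09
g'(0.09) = 1.00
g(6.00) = 10.00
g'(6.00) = 1.00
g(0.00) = 4.00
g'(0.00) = 1.00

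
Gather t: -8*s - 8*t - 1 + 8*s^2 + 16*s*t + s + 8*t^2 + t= 8*s^2 - 7*s + 8*t^2 + t*(16*s - 7) - 1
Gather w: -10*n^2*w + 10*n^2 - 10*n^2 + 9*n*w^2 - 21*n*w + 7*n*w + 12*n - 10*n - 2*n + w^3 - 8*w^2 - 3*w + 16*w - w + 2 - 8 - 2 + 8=w^3 + w^2*(9*n - 8) + w*(-10*n^2 - 14*n + 12)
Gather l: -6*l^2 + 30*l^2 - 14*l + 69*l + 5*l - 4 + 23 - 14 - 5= 24*l^2 + 60*l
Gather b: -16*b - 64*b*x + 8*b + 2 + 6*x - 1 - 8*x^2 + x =b*(-64*x - 8) - 8*x^2 + 7*x + 1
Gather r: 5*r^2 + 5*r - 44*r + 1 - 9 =5*r^2 - 39*r - 8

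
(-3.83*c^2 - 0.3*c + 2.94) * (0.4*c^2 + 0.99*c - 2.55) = -1.532*c^4 - 3.9117*c^3 + 10.6455*c^2 + 3.6756*c - 7.497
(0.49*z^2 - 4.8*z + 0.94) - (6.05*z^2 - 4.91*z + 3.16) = -5.56*z^2 + 0.11*z - 2.22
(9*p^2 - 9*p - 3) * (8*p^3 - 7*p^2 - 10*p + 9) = 72*p^5 - 135*p^4 - 51*p^3 + 192*p^2 - 51*p - 27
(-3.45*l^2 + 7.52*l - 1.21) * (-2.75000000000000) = 9.4875*l^2 - 20.68*l + 3.3275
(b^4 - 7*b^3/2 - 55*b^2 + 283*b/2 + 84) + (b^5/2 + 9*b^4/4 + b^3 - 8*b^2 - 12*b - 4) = b^5/2 + 13*b^4/4 - 5*b^3/2 - 63*b^2 + 259*b/2 + 80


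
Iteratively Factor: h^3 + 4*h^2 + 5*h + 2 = (h + 1)*(h^2 + 3*h + 2) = (h + 1)*(h + 2)*(h + 1)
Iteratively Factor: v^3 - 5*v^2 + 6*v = (v)*(v^2 - 5*v + 6) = v*(v - 2)*(v - 3)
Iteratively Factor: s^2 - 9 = (s - 3)*(s + 3)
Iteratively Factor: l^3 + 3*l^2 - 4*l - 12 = (l - 2)*(l^2 + 5*l + 6) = (l - 2)*(l + 3)*(l + 2)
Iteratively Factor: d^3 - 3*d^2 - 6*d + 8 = (d - 4)*(d^2 + d - 2) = (d - 4)*(d + 2)*(d - 1)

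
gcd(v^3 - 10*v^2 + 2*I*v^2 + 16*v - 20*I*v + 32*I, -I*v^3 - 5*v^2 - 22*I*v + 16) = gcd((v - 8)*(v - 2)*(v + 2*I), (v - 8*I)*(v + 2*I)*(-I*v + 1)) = v + 2*I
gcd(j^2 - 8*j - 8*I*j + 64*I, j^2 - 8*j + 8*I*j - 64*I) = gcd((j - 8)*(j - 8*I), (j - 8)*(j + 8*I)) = j - 8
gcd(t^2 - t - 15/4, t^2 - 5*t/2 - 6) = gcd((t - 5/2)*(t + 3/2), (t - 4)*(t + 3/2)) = t + 3/2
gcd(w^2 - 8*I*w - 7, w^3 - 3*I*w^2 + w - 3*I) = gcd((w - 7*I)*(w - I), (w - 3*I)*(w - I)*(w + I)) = w - I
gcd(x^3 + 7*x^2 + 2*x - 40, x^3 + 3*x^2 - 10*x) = x^2 + 3*x - 10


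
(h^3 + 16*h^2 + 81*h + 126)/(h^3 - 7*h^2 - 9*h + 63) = (h^2 + 13*h + 42)/(h^2 - 10*h + 21)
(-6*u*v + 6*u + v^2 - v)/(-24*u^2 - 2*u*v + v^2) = (v - 1)/(4*u + v)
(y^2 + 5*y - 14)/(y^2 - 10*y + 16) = (y + 7)/(y - 8)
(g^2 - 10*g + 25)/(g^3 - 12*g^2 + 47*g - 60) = (g - 5)/(g^2 - 7*g + 12)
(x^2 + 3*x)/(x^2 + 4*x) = (x + 3)/(x + 4)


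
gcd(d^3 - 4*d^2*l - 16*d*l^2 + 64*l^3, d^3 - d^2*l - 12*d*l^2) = d - 4*l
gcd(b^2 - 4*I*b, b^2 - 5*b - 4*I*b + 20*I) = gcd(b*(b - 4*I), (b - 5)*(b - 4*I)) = b - 4*I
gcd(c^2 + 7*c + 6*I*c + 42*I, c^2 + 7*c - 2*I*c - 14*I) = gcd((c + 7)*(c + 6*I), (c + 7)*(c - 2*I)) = c + 7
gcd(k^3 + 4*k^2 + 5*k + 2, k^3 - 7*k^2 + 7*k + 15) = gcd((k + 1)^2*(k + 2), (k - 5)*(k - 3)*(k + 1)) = k + 1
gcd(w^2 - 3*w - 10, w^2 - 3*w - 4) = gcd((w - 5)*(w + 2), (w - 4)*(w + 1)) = 1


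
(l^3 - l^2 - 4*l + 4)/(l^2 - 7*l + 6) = (l^2 - 4)/(l - 6)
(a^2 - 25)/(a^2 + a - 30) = (a + 5)/(a + 6)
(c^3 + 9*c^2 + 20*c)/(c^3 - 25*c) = (c + 4)/(c - 5)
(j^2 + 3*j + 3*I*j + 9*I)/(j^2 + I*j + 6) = (j + 3)/(j - 2*I)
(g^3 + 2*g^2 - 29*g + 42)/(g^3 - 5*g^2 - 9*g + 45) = (g^2 + 5*g - 14)/(g^2 - 2*g - 15)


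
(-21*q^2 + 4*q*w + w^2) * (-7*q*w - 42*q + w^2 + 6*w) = 147*q^3*w + 882*q^3 - 49*q^2*w^2 - 294*q^2*w - 3*q*w^3 - 18*q*w^2 + w^4 + 6*w^3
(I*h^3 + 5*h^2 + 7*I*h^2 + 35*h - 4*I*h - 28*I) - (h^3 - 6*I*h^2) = -h^3 + I*h^3 + 5*h^2 + 13*I*h^2 + 35*h - 4*I*h - 28*I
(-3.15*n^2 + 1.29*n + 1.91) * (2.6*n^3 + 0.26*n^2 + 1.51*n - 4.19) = -8.19*n^5 + 2.535*n^4 + 0.5449*n^3 + 15.643*n^2 - 2.521*n - 8.0029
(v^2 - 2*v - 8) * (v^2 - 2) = v^4 - 2*v^3 - 10*v^2 + 4*v + 16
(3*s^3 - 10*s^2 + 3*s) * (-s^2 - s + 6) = -3*s^5 + 7*s^4 + 25*s^3 - 63*s^2 + 18*s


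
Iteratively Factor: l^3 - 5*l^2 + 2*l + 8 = (l + 1)*(l^2 - 6*l + 8) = (l - 4)*(l + 1)*(l - 2)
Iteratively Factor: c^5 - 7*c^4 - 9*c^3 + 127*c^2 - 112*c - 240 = (c - 3)*(c^4 - 4*c^3 - 21*c^2 + 64*c + 80) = (c - 5)*(c - 3)*(c^3 + c^2 - 16*c - 16) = (c - 5)*(c - 4)*(c - 3)*(c^2 + 5*c + 4) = (c - 5)*(c - 4)*(c - 3)*(c + 1)*(c + 4)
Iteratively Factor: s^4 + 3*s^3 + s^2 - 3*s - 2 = (s + 1)*(s^3 + 2*s^2 - s - 2) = (s + 1)^2*(s^2 + s - 2) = (s - 1)*(s + 1)^2*(s + 2)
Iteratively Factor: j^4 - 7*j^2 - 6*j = (j - 3)*(j^3 + 3*j^2 + 2*j) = (j - 3)*(j + 2)*(j^2 + j) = (j - 3)*(j + 1)*(j + 2)*(j)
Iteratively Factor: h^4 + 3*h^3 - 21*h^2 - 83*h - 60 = (h + 1)*(h^3 + 2*h^2 - 23*h - 60) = (h + 1)*(h + 3)*(h^2 - h - 20) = (h + 1)*(h + 3)*(h + 4)*(h - 5)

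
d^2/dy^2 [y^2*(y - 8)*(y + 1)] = 12*y^2 - 42*y - 16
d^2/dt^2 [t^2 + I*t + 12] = 2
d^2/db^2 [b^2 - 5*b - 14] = 2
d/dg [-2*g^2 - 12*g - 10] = -4*g - 12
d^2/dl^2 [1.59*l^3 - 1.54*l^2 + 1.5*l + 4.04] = 9.54*l - 3.08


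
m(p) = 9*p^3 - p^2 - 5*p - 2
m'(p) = 27*p^2 - 2*p - 5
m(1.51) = 19.16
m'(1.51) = 53.54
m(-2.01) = -69.08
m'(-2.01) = 108.10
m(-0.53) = -0.97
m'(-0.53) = 3.64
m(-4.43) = -781.92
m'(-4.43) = 533.73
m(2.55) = 127.98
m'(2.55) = 165.47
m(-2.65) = -163.26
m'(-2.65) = 189.91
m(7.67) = 3961.78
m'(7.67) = 1568.04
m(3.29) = 291.23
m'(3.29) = 280.67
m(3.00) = 217.00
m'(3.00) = 232.00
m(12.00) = 15346.00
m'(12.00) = 3859.00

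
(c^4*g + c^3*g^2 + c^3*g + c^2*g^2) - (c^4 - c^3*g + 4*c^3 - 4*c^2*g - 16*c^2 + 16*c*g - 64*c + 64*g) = c^4*g - c^4 + c^3*g^2 + 2*c^3*g - 4*c^3 + c^2*g^2 + 4*c^2*g + 16*c^2 - 16*c*g + 64*c - 64*g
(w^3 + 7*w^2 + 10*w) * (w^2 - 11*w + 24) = w^5 - 4*w^4 - 43*w^3 + 58*w^2 + 240*w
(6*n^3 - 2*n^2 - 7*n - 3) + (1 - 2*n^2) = 6*n^3 - 4*n^2 - 7*n - 2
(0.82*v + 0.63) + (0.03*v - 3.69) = 0.85*v - 3.06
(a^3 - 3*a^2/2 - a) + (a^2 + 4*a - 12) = a^3 - a^2/2 + 3*a - 12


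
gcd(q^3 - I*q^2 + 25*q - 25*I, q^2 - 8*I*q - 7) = q - I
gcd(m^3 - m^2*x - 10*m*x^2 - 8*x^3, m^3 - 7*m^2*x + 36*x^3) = m + 2*x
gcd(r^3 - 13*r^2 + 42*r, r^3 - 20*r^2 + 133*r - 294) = r^2 - 13*r + 42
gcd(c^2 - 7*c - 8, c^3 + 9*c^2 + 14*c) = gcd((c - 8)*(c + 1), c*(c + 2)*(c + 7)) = 1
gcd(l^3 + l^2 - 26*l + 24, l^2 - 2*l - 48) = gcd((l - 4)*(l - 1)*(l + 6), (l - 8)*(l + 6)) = l + 6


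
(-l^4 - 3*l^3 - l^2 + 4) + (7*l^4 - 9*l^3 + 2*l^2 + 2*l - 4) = 6*l^4 - 12*l^3 + l^2 + 2*l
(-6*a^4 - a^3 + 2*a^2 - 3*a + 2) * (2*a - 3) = -12*a^5 + 16*a^4 + 7*a^3 - 12*a^2 + 13*a - 6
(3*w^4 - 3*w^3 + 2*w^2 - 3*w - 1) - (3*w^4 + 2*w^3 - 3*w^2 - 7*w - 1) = -5*w^3 + 5*w^2 + 4*w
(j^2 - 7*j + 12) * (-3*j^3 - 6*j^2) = -3*j^5 + 15*j^4 + 6*j^3 - 72*j^2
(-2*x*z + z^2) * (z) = -2*x*z^2 + z^3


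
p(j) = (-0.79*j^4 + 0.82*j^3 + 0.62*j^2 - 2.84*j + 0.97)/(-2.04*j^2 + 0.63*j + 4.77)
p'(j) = (4.08*j - 0.63)*(-0.79*j^4 + 0.82*j^3 + 0.62*j^2 - 2.84*j + 0.97)/(-2.04*j^2 + 0.63*j + 4.77)^2 + (-3.16*j^3 + 2.46*j^2 + 1.24*j - 2.84)/(-2.04*j^2 + 0.63*j + 4.77) = (3.2232*j^5 - 3.1659*j^4 - 14.04*j^3 + 6.3312*j^2 + 9.8724*j - 14.1579)/(4.1616*j^4 - 2.5704*j^3 - 19.0647*j^2 + 6.0102*j + 22.7529)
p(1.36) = -1.29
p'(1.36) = -5.87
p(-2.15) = 2.51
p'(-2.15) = -2.28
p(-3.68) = 6.59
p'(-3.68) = -3.19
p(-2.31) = 2.87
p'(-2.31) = -2.31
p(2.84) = 3.51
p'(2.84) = 1.36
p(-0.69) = 0.83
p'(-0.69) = -1.29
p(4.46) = 7.25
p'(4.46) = 3.07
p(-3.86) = 7.18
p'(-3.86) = -3.32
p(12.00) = 52.97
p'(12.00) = 9.00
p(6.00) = 12.95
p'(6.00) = 4.32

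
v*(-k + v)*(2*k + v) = -2*k^2*v + k*v^2 + v^3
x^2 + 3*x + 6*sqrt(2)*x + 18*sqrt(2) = (x + 3)*(x + 6*sqrt(2))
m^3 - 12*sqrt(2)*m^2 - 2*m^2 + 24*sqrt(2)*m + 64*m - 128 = (m - 2)*(m - 8*sqrt(2))*(m - 4*sqrt(2))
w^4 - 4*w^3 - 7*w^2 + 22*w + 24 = (w - 4)*(w - 3)*(w + 1)*(w + 2)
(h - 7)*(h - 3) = h^2 - 10*h + 21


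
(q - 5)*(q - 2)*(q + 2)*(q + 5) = q^4 - 29*q^2 + 100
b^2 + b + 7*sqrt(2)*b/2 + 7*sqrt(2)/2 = (b + 1)*(b + 7*sqrt(2)/2)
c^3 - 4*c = c*(c - 2)*(c + 2)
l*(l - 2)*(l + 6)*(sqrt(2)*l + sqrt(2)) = sqrt(2)*l^4 + 5*sqrt(2)*l^3 - 8*sqrt(2)*l^2 - 12*sqrt(2)*l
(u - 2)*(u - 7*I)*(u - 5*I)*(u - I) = u^4 - 2*u^3 - 13*I*u^3 - 47*u^2 + 26*I*u^2 + 94*u + 35*I*u - 70*I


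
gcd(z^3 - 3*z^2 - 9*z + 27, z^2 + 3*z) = z + 3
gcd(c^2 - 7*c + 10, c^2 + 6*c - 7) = 1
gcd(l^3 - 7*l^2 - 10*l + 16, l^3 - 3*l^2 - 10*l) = l + 2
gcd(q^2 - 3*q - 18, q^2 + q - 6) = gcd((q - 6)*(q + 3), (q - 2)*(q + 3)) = q + 3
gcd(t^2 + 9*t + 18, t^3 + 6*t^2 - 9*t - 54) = t^2 + 9*t + 18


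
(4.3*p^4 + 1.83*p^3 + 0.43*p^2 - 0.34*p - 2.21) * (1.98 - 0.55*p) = -2.365*p^5 + 7.5075*p^4 + 3.3869*p^3 + 1.0384*p^2 + 0.5423*p - 4.3758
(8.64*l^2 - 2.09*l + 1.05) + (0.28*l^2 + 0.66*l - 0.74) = 8.92*l^2 - 1.43*l + 0.31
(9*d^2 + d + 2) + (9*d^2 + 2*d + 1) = 18*d^2 + 3*d + 3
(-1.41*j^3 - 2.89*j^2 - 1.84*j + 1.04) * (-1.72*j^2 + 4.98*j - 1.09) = 2.4252*j^5 - 2.051*j^4 - 9.6905*j^3 - 7.8019*j^2 + 7.1848*j - 1.1336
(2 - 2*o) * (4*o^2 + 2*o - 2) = -8*o^3 + 4*o^2 + 8*o - 4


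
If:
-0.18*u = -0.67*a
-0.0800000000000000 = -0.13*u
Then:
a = 0.17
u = 0.62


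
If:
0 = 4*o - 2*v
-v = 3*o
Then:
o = 0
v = 0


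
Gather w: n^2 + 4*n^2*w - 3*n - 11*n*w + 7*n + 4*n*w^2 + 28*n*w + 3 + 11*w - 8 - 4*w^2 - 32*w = n^2 + 4*n + w^2*(4*n - 4) + w*(4*n^2 + 17*n - 21) - 5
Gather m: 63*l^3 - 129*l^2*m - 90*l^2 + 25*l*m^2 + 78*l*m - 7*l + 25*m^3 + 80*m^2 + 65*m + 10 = 63*l^3 - 90*l^2 - 7*l + 25*m^3 + m^2*(25*l + 80) + m*(-129*l^2 + 78*l + 65) + 10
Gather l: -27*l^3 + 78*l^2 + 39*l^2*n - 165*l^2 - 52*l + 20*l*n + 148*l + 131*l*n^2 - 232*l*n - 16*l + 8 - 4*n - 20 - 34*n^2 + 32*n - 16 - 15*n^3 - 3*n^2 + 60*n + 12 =-27*l^3 + l^2*(39*n - 87) + l*(131*n^2 - 212*n + 80) - 15*n^3 - 37*n^2 + 88*n - 16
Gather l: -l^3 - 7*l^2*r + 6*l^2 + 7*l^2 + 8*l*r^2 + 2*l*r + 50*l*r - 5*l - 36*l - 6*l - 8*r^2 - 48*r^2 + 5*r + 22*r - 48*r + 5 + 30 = -l^3 + l^2*(13 - 7*r) + l*(8*r^2 + 52*r - 47) - 56*r^2 - 21*r + 35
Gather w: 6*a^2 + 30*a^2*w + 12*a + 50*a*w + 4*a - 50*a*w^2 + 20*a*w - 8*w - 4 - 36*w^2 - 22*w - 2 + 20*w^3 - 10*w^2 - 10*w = 6*a^2 + 16*a + 20*w^3 + w^2*(-50*a - 46) + w*(30*a^2 + 70*a - 40) - 6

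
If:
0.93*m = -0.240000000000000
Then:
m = -0.26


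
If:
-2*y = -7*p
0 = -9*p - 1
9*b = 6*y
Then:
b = -7/27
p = -1/9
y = -7/18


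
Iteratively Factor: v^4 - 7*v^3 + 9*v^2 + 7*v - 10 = (v + 1)*(v^3 - 8*v^2 + 17*v - 10) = (v - 1)*(v + 1)*(v^2 - 7*v + 10) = (v - 5)*(v - 1)*(v + 1)*(v - 2)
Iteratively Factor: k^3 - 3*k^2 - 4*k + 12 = (k - 3)*(k^2 - 4) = (k - 3)*(k - 2)*(k + 2)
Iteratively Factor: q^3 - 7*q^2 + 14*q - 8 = (q - 4)*(q^2 - 3*q + 2) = (q - 4)*(q - 2)*(q - 1)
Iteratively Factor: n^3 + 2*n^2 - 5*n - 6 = (n + 1)*(n^2 + n - 6) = (n - 2)*(n + 1)*(n + 3)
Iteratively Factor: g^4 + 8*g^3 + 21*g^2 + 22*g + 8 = (g + 4)*(g^3 + 4*g^2 + 5*g + 2) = (g + 1)*(g + 4)*(g^2 + 3*g + 2) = (g + 1)^2*(g + 4)*(g + 2)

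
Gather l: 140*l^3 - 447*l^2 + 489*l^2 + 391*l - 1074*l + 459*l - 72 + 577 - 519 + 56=140*l^3 + 42*l^2 - 224*l + 42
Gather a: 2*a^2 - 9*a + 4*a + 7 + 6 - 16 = 2*a^2 - 5*a - 3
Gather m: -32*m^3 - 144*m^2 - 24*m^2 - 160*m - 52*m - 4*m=-32*m^3 - 168*m^2 - 216*m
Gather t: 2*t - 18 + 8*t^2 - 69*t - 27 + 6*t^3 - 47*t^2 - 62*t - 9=6*t^3 - 39*t^2 - 129*t - 54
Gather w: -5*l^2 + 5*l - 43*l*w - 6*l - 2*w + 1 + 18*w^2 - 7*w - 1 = -5*l^2 - l + 18*w^2 + w*(-43*l - 9)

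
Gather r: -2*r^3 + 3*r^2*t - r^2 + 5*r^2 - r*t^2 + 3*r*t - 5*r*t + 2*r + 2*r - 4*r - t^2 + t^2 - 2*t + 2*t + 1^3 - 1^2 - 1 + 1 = -2*r^3 + r^2*(3*t + 4) + r*(-t^2 - 2*t)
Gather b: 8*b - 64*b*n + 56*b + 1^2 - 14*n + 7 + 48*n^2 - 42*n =b*(64 - 64*n) + 48*n^2 - 56*n + 8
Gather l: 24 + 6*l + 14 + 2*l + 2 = 8*l + 40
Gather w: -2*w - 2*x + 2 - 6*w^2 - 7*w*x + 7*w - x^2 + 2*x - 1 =-6*w^2 + w*(5 - 7*x) - x^2 + 1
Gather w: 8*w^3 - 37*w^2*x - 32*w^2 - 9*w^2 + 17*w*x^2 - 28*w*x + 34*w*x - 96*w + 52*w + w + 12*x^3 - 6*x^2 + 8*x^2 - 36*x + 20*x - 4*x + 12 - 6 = 8*w^3 + w^2*(-37*x - 41) + w*(17*x^2 + 6*x - 43) + 12*x^3 + 2*x^2 - 20*x + 6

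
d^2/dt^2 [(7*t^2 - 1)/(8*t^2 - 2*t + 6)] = 2*(14*t^3 - 150*t^2 + 6*t + 37)/(64*t^6 - 48*t^5 + 156*t^4 - 73*t^3 + 117*t^2 - 27*t + 27)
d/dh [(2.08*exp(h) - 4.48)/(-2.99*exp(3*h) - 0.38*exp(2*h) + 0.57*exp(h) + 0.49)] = (12.4384*exp(3*h) - 39.3952*exp(2*h) - 3.4048*exp(h) + 3.5728)*exp(h)/(8.9401*exp(6*h) + 2.2724*exp(5*h) - 3.2642*exp(4*h) - 3.3634*exp(3*h) - 0.0475000000000001*exp(2*h) + 0.5586*exp(h) + 0.2401)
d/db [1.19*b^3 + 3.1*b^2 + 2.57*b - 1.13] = 3.57*b^2 + 6.2*b + 2.57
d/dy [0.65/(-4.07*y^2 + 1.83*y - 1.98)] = (5.291*y - 1.1895)/(4.07*y^2 - 1.83*y + 1.98)^2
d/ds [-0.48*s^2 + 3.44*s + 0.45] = 3.44 - 0.96*s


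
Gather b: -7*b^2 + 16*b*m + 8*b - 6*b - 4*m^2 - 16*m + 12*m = -7*b^2 + b*(16*m + 2) - 4*m^2 - 4*m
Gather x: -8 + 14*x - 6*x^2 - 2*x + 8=-6*x^2 + 12*x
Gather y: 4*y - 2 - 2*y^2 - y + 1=-2*y^2 + 3*y - 1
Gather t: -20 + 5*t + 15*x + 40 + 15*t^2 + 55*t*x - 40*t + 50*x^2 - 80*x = 15*t^2 + t*(55*x - 35) + 50*x^2 - 65*x + 20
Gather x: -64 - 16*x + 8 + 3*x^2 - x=3*x^2 - 17*x - 56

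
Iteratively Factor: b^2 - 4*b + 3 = (b - 1)*(b - 3)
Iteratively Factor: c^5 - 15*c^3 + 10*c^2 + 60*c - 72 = (c - 2)*(c^4 + 2*c^3 - 11*c^2 - 12*c + 36) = (c - 2)*(c + 3)*(c^3 - c^2 - 8*c + 12) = (c - 2)^2*(c + 3)*(c^2 + c - 6) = (c - 2)^3*(c + 3)*(c + 3)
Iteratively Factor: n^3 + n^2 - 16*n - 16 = (n + 1)*(n^2 - 16) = (n + 1)*(n + 4)*(n - 4)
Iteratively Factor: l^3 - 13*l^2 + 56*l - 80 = (l - 5)*(l^2 - 8*l + 16) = (l - 5)*(l - 4)*(l - 4)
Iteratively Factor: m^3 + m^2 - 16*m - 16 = (m + 1)*(m^2 - 16) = (m - 4)*(m + 1)*(m + 4)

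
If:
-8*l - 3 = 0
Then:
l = -3/8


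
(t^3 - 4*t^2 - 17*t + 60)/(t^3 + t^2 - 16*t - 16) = (t^2 - 8*t + 15)/(t^2 - 3*t - 4)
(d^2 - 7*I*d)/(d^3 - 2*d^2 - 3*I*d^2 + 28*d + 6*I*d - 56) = d/(d^2 + d*(-2 + 4*I) - 8*I)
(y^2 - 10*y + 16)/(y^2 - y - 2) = (y - 8)/(y + 1)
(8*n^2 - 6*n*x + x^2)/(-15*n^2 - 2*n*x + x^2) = (-8*n^2 + 6*n*x - x^2)/(15*n^2 + 2*n*x - x^2)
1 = 1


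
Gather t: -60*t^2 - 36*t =-60*t^2 - 36*t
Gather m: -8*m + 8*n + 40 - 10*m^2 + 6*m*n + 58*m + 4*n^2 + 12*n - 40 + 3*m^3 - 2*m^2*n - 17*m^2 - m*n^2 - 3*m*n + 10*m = 3*m^3 + m^2*(-2*n - 27) + m*(-n^2 + 3*n + 60) + 4*n^2 + 20*n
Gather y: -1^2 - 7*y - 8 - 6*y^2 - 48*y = -6*y^2 - 55*y - 9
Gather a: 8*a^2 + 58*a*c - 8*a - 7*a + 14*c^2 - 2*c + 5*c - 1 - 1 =8*a^2 + a*(58*c - 15) + 14*c^2 + 3*c - 2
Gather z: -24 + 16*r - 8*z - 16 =16*r - 8*z - 40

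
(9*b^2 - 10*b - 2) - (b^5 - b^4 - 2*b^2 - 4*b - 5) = -b^5 + b^4 + 11*b^2 - 6*b + 3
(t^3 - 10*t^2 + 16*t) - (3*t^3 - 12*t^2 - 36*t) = -2*t^3 + 2*t^2 + 52*t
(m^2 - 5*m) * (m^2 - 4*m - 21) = m^4 - 9*m^3 - m^2 + 105*m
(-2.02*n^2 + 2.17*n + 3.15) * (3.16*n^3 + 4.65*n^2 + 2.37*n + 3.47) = -6.3832*n^5 - 2.5358*n^4 + 15.2571*n^3 + 12.781*n^2 + 14.9954*n + 10.9305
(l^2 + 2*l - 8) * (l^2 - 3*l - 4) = l^4 - l^3 - 18*l^2 + 16*l + 32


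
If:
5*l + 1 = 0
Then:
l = -1/5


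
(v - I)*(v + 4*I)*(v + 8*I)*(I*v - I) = I*v^4 - 11*v^3 - I*v^3 + 11*v^2 - 20*I*v^2 - 32*v + 20*I*v + 32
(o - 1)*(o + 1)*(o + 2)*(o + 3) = o^4 + 5*o^3 + 5*o^2 - 5*o - 6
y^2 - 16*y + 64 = (y - 8)^2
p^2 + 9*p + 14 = (p + 2)*(p + 7)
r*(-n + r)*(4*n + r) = -4*n^2*r + 3*n*r^2 + r^3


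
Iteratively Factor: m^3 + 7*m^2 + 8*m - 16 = (m + 4)*(m^2 + 3*m - 4) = (m - 1)*(m + 4)*(m + 4)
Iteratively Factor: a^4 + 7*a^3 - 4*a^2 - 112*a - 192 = (a - 4)*(a^3 + 11*a^2 + 40*a + 48) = (a - 4)*(a + 4)*(a^2 + 7*a + 12) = (a - 4)*(a + 4)^2*(a + 3)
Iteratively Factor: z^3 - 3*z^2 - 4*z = (z)*(z^2 - 3*z - 4) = z*(z + 1)*(z - 4)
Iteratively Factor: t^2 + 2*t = (t)*(t + 2)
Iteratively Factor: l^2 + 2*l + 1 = (l + 1)*(l + 1)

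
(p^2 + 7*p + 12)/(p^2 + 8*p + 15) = (p + 4)/(p + 5)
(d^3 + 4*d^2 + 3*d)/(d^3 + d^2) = (d + 3)/d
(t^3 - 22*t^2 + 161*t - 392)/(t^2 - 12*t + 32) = (t^2 - 14*t + 49)/(t - 4)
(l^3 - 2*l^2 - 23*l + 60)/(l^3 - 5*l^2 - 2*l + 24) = (l + 5)/(l + 2)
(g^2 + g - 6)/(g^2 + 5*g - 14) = (g + 3)/(g + 7)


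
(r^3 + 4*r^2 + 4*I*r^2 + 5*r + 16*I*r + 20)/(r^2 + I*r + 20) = (r^2 + r*(4 - I) - 4*I)/(r - 4*I)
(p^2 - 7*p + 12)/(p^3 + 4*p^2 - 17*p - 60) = (p - 3)/(p^2 + 8*p + 15)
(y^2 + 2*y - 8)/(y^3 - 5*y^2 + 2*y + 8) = (y + 4)/(y^2 - 3*y - 4)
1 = 1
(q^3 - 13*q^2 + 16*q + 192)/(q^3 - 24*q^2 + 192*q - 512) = (q + 3)/(q - 8)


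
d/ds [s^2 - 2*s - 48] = 2*s - 2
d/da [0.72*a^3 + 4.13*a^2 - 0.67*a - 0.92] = 2.16*a^2 + 8.26*a - 0.67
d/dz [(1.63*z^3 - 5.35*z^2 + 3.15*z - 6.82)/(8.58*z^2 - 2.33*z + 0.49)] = (13.9854*z^4 - 7.5958*z^3 - 12.1654*z^2 + 111.7882*z - 14.3471)/(73.6164*z^4 - 39.9828*z^3 + 13.8373*z^2 - 2.2834*z + 0.2401)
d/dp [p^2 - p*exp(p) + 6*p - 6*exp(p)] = -p*exp(p) + 2*p - 7*exp(p) + 6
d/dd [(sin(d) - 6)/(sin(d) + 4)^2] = (16 - sin(d))*cos(d)/(sin(d) + 4)^3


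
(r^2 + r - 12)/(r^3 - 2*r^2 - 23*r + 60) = (r + 4)/(r^2 + r - 20)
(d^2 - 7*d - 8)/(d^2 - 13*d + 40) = (d + 1)/(d - 5)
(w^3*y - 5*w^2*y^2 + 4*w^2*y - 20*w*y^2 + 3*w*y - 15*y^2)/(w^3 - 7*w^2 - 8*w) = y*(w^2 - 5*w*y + 3*w - 15*y)/(w*(w - 8))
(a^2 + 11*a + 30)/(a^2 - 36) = (a + 5)/(a - 6)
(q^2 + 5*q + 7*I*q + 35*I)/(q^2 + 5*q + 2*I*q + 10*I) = (q + 7*I)/(q + 2*I)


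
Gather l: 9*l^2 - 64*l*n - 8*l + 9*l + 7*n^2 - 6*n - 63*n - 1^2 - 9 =9*l^2 + l*(1 - 64*n) + 7*n^2 - 69*n - 10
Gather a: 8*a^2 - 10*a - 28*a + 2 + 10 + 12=8*a^2 - 38*a + 24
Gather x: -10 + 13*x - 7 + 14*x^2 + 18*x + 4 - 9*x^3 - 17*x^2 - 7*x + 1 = -9*x^3 - 3*x^2 + 24*x - 12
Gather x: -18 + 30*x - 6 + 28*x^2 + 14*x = 28*x^2 + 44*x - 24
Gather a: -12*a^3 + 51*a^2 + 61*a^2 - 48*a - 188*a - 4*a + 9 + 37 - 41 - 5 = -12*a^3 + 112*a^2 - 240*a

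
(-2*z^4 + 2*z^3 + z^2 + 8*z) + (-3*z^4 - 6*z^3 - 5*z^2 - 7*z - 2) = -5*z^4 - 4*z^3 - 4*z^2 + z - 2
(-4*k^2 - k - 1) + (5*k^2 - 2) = k^2 - k - 3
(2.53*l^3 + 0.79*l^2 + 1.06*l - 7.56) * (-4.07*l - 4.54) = -10.2971*l^4 - 14.7015*l^3 - 7.9008*l^2 + 25.9568*l + 34.3224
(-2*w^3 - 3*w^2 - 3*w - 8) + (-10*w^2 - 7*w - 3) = -2*w^3 - 13*w^2 - 10*w - 11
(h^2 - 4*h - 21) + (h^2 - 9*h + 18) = 2*h^2 - 13*h - 3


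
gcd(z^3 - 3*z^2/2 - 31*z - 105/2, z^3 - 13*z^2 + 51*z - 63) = z - 7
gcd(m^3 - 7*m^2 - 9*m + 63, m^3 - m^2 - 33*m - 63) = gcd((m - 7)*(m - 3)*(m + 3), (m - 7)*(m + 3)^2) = m^2 - 4*m - 21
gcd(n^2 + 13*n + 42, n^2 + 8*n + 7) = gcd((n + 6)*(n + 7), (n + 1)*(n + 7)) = n + 7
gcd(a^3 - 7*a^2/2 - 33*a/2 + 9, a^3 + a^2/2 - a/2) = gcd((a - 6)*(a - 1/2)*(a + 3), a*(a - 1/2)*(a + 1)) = a - 1/2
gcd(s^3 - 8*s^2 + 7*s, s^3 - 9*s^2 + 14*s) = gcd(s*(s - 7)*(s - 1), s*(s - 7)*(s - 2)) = s^2 - 7*s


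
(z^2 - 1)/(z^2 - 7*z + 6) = (z + 1)/(z - 6)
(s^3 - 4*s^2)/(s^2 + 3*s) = s*(s - 4)/(s + 3)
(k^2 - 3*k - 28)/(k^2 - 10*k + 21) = (k + 4)/(k - 3)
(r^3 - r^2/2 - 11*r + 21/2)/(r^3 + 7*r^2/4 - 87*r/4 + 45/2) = 2*(2*r^2 + 5*r - 7)/(4*r^2 + 19*r - 30)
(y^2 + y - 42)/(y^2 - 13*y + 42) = (y + 7)/(y - 7)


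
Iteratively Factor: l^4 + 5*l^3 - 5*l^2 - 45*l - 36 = (l - 3)*(l^3 + 8*l^2 + 19*l + 12) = (l - 3)*(l + 3)*(l^2 + 5*l + 4) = (l - 3)*(l + 3)*(l + 4)*(l + 1)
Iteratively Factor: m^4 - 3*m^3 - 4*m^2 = (m - 4)*(m^3 + m^2) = (m - 4)*(m + 1)*(m^2) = m*(m - 4)*(m + 1)*(m)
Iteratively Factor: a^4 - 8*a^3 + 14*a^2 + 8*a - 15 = (a - 1)*(a^3 - 7*a^2 + 7*a + 15) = (a - 5)*(a - 1)*(a^2 - 2*a - 3) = (a - 5)*(a - 1)*(a + 1)*(a - 3)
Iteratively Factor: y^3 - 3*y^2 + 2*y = (y)*(y^2 - 3*y + 2) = y*(y - 1)*(y - 2)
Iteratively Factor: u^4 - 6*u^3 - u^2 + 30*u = (u + 2)*(u^3 - 8*u^2 + 15*u) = (u - 5)*(u + 2)*(u^2 - 3*u) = (u - 5)*(u - 3)*(u + 2)*(u)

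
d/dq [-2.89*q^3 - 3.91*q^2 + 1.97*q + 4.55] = -8.67*q^2 - 7.82*q + 1.97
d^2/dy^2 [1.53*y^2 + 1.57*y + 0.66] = 3.06000000000000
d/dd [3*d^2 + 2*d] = 6*d + 2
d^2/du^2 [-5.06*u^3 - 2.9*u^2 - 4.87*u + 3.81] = -30.36*u - 5.8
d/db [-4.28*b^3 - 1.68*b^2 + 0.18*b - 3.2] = -12.84*b^2 - 3.36*b + 0.18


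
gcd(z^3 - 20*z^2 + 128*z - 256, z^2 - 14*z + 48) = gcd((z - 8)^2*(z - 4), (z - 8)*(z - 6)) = z - 8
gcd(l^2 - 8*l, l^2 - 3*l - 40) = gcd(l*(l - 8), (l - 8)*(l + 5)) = l - 8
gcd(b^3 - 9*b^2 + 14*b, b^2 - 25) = 1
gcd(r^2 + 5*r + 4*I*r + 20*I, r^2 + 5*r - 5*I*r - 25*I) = r + 5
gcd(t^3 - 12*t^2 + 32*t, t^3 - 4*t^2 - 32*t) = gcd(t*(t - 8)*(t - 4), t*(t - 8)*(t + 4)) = t^2 - 8*t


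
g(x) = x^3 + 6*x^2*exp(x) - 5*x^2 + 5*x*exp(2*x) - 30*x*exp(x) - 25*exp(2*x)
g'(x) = 6*x^2*exp(x) + 3*x^2 + 10*x*exp(2*x) - 18*x*exp(x) - 10*x - 45*exp(2*x) - 30*exp(x)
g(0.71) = -128.08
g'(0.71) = -243.25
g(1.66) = -646.09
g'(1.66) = -1021.86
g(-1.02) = 3.11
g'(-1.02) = 4.20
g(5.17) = 27236.34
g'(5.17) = 213930.87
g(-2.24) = -26.38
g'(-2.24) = 40.99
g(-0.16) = -14.65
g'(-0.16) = -55.14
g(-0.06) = -20.74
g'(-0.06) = -67.05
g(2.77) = -3448.24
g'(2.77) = -4950.37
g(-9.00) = -1133.91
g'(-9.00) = 333.08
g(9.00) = 1314949972.87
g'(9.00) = 2957081070.85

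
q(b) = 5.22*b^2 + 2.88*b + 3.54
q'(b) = 10.44*b + 2.88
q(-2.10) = 20.51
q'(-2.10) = -19.04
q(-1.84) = 15.91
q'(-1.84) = -16.33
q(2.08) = 32.11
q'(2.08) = 24.60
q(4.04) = 100.37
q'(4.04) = 45.06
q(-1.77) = 14.80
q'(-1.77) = -15.60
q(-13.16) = 869.67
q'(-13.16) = -134.51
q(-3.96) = 73.99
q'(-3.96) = -38.46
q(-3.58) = 60.13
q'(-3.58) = -34.50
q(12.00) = 789.78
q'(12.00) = 128.16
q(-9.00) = 400.44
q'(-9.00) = -91.08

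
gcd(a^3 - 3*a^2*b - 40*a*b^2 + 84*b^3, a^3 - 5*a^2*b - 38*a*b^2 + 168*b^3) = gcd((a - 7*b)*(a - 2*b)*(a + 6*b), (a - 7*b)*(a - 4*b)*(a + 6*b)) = a^2 - a*b - 42*b^2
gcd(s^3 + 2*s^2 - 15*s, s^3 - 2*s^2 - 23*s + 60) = s^2 + 2*s - 15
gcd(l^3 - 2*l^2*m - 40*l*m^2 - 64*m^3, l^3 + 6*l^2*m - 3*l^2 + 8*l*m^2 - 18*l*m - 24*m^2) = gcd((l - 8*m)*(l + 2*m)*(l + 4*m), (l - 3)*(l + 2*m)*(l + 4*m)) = l^2 + 6*l*m + 8*m^2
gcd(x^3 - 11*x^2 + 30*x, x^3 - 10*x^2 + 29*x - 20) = x - 5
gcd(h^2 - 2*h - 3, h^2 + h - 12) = h - 3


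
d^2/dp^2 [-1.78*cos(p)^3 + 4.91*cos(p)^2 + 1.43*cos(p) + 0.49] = -0.0949999999999998*cos(p) - 9.82*cos(2*p) + 4.005*cos(3*p)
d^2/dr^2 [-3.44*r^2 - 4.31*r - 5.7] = -6.88000000000000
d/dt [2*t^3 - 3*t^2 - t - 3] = 6*t^2 - 6*t - 1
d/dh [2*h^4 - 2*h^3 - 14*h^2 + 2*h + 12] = 8*h^3 - 6*h^2 - 28*h + 2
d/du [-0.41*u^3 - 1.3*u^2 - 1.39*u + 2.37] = -1.23*u^2 - 2.6*u - 1.39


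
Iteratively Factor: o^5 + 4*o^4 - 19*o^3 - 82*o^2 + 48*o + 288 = (o + 3)*(o^4 + o^3 - 22*o^2 - 16*o + 96) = (o + 3)*(o + 4)*(o^3 - 3*o^2 - 10*o + 24) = (o - 4)*(o + 3)*(o + 4)*(o^2 + o - 6) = (o - 4)*(o + 3)^2*(o + 4)*(o - 2)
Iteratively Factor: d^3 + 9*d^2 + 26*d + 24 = (d + 4)*(d^2 + 5*d + 6) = (d + 2)*(d + 4)*(d + 3)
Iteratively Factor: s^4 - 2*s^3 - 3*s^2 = (s)*(s^3 - 2*s^2 - 3*s) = s*(s - 3)*(s^2 + s) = s*(s - 3)*(s + 1)*(s)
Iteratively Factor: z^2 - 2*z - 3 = (z + 1)*(z - 3)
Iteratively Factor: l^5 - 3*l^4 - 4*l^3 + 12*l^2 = (l - 3)*(l^4 - 4*l^2) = l*(l - 3)*(l^3 - 4*l) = l*(l - 3)*(l + 2)*(l^2 - 2*l) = l*(l - 3)*(l - 2)*(l + 2)*(l)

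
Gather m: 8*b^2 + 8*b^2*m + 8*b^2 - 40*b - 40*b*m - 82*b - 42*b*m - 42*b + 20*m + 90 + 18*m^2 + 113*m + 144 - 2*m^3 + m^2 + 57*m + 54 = 16*b^2 - 164*b - 2*m^3 + 19*m^2 + m*(8*b^2 - 82*b + 190) + 288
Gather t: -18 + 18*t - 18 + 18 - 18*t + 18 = 0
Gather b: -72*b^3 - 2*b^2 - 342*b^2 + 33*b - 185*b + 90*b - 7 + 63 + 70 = -72*b^3 - 344*b^2 - 62*b + 126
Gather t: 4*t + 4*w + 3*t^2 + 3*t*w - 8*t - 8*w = 3*t^2 + t*(3*w - 4) - 4*w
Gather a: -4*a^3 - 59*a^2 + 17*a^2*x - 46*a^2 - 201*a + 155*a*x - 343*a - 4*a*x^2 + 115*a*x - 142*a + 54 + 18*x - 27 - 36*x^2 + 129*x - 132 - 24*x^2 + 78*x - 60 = -4*a^3 + a^2*(17*x - 105) + a*(-4*x^2 + 270*x - 686) - 60*x^2 + 225*x - 165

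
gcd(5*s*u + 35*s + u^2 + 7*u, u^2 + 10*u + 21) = u + 7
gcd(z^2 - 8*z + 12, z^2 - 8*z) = 1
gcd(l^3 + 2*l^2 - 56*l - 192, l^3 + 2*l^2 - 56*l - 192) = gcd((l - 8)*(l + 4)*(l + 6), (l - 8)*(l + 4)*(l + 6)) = l^3 + 2*l^2 - 56*l - 192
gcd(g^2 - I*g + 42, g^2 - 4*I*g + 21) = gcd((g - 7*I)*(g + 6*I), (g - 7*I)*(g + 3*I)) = g - 7*I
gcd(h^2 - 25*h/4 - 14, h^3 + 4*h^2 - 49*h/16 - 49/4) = h + 7/4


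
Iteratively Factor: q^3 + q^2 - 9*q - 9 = (q + 1)*(q^2 - 9) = (q + 1)*(q + 3)*(q - 3)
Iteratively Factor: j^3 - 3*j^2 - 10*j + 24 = (j - 4)*(j^2 + j - 6) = (j - 4)*(j - 2)*(j + 3)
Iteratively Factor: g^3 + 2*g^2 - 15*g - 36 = (g + 3)*(g^2 - g - 12) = (g - 4)*(g + 3)*(g + 3)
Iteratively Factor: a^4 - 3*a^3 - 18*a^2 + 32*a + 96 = (a - 4)*(a^3 + a^2 - 14*a - 24) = (a - 4)*(a + 3)*(a^2 - 2*a - 8) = (a - 4)^2*(a + 3)*(a + 2)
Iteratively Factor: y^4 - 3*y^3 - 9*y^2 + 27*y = (y + 3)*(y^3 - 6*y^2 + 9*y) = (y - 3)*(y + 3)*(y^2 - 3*y) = (y - 3)^2*(y + 3)*(y)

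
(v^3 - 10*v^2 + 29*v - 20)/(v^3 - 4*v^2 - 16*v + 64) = (v^2 - 6*v + 5)/(v^2 - 16)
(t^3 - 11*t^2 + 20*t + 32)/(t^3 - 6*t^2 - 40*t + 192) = (t + 1)/(t + 6)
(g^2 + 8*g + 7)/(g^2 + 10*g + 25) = (g^2 + 8*g + 7)/(g^2 + 10*g + 25)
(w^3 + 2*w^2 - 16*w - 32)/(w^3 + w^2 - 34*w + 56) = (w^2 + 6*w + 8)/(w^2 + 5*w - 14)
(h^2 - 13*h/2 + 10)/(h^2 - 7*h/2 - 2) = (2*h - 5)/(2*h + 1)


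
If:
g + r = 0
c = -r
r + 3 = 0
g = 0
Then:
No Solution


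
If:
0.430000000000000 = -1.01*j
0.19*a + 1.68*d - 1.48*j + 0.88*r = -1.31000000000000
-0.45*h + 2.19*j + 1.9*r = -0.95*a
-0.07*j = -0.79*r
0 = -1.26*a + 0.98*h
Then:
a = 2.70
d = -1.44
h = 3.48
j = -0.43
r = -0.04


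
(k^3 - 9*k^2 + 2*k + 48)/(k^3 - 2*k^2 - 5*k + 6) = (k - 8)/(k - 1)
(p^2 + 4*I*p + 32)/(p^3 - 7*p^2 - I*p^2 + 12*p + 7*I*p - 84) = (p + 8*I)/(p^2 + p*(-7 + 3*I) - 21*I)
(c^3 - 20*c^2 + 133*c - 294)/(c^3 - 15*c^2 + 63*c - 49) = (c - 6)/(c - 1)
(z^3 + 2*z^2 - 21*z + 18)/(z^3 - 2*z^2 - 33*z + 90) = (z - 1)/(z - 5)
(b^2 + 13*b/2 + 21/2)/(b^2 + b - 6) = (b + 7/2)/(b - 2)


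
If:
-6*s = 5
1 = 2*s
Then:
No Solution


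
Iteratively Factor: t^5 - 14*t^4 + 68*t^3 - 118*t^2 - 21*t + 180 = (t - 5)*(t^4 - 9*t^3 + 23*t^2 - 3*t - 36) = (t - 5)*(t - 3)*(t^3 - 6*t^2 + 5*t + 12) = (t - 5)*(t - 3)^2*(t^2 - 3*t - 4) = (t - 5)*(t - 4)*(t - 3)^2*(t + 1)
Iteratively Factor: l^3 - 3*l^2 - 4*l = (l)*(l^2 - 3*l - 4) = l*(l + 1)*(l - 4)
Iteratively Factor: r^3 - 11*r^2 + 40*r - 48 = (r - 4)*(r^2 - 7*r + 12) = (r - 4)*(r - 3)*(r - 4)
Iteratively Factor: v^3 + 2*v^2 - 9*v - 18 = (v + 3)*(v^2 - v - 6) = (v - 3)*(v + 3)*(v + 2)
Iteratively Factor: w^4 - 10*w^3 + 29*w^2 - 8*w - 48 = (w - 4)*(w^3 - 6*w^2 + 5*w + 12) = (w - 4)*(w - 3)*(w^2 - 3*w - 4) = (w - 4)*(w - 3)*(w + 1)*(w - 4)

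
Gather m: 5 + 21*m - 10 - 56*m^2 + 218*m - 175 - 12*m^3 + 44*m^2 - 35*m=-12*m^3 - 12*m^2 + 204*m - 180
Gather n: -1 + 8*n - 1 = 8*n - 2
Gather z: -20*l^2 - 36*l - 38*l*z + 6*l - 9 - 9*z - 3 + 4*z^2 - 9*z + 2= -20*l^2 - 30*l + 4*z^2 + z*(-38*l - 18) - 10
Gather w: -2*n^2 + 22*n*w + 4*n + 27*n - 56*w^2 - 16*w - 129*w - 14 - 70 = -2*n^2 + 31*n - 56*w^2 + w*(22*n - 145) - 84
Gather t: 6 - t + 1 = 7 - t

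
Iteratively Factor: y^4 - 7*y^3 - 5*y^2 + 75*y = (y + 3)*(y^3 - 10*y^2 + 25*y) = y*(y + 3)*(y^2 - 10*y + 25) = y*(y - 5)*(y + 3)*(y - 5)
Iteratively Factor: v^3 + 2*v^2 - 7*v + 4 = (v - 1)*(v^2 + 3*v - 4) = (v - 1)^2*(v + 4)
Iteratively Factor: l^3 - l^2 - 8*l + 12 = (l - 2)*(l^2 + l - 6) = (l - 2)^2*(l + 3)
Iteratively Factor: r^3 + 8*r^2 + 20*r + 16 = (r + 4)*(r^2 + 4*r + 4) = (r + 2)*(r + 4)*(r + 2)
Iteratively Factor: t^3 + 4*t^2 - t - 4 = (t + 1)*(t^2 + 3*t - 4) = (t - 1)*(t + 1)*(t + 4)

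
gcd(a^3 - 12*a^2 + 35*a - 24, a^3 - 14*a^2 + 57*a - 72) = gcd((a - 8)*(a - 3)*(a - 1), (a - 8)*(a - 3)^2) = a^2 - 11*a + 24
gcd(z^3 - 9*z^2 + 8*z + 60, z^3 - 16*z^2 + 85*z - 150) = z^2 - 11*z + 30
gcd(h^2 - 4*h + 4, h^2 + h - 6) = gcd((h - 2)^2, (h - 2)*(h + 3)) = h - 2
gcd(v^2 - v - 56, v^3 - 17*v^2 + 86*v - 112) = v - 8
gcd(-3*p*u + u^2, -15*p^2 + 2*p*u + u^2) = 3*p - u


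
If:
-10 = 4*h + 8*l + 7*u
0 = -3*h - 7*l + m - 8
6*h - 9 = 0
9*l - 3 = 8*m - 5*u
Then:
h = 3/2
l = -89/41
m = -221/82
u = 8/41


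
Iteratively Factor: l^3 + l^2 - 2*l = (l - 1)*(l^2 + 2*l) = l*(l - 1)*(l + 2)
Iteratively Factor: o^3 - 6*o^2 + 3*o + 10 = (o + 1)*(o^2 - 7*o + 10) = (o - 2)*(o + 1)*(o - 5)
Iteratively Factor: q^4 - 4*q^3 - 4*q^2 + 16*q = (q - 2)*(q^3 - 2*q^2 - 8*q) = q*(q - 2)*(q^2 - 2*q - 8) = q*(q - 2)*(q + 2)*(q - 4)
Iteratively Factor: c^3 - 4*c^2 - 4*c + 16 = (c - 4)*(c^2 - 4) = (c - 4)*(c - 2)*(c + 2)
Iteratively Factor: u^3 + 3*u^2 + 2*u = (u + 2)*(u^2 + u) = u*(u + 2)*(u + 1)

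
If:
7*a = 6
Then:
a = 6/7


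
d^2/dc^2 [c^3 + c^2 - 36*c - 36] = 6*c + 2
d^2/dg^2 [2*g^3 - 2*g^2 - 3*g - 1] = 12*g - 4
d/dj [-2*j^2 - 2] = -4*j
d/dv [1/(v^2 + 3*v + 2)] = (-2*v - 3)/(v^2 + 3*v + 2)^2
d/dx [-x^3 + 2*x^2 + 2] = x*(4 - 3*x)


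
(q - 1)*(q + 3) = q^2 + 2*q - 3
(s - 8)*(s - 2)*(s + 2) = s^3 - 8*s^2 - 4*s + 32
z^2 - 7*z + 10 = (z - 5)*(z - 2)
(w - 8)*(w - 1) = w^2 - 9*w + 8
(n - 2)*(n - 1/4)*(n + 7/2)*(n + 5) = n^4 + 25*n^3/4 - 9*n^2/8 - 281*n/8 + 35/4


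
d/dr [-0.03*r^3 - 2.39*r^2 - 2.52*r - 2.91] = -0.09*r^2 - 4.78*r - 2.52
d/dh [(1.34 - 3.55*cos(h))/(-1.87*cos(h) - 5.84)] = -23.2378*sin(h)/(1.87*cos(h) + 5.84)^2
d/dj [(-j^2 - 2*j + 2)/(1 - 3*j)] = (3*j^2 - 2*j + 4)/(9*j^2 - 6*j + 1)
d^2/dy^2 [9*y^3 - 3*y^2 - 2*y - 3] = 54*y - 6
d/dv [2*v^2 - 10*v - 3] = 4*v - 10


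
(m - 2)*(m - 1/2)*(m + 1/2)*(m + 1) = m^4 - m^3 - 9*m^2/4 + m/4 + 1/2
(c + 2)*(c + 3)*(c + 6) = c^3 + 11*c^2 + 36*c + 36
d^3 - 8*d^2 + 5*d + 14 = (d - 7)*(d - 2)*(d + 1)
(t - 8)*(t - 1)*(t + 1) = t^3 - 8*t^2 - t + 8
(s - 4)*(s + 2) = s^2 - 2*s - 8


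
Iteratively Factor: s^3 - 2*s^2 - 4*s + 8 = (s - 2)*(s^2 - 4) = (s - 2)*(s + 2)*(s - 2)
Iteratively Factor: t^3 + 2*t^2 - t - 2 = (t + 1)*(t^2 + t - 2) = (t - 1)*(t + 1)*(t + 2)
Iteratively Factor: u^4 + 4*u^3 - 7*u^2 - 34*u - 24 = (u - 3)*(u^3 + 7*u^2 + 14*u + 8) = (u - 3)*(u + 4)*(u^2 + 3*u + 2) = (u - 3)*(u + 2)*(u + 4)*(u + 1)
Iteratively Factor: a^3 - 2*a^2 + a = (a)*(a^2 - 2*a + 1) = a*(a - 1)*(a - 1)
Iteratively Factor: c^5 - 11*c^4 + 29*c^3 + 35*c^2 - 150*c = (c - 5)*(c^4 - 6*c^3 - c^2 + 30*c) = (c - 5)*(c + 2)*(c^3 - 8*c^2 + 15*c) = (c - 5)^2*(c + 2)*(c^2 - 3*c) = c*(c - 5)^2*(c + 2)*(c - 3)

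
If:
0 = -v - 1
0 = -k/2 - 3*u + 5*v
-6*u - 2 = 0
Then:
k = -8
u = -1/3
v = -1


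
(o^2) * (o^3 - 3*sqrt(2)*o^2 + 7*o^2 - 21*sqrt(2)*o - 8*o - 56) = o^5 - 3*sqrt(2)*o^4 + 7*o^4 - 21*sqrt(2)*o^3 - 8*o^3 - 56*o^2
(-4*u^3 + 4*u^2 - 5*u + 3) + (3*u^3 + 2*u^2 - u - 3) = -u^3 + 6*u^2 - 6*u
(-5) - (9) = -14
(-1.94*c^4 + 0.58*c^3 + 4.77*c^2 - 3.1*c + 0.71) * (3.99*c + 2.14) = -7.7406*c^5 - 1.8374*c^4 + 20.2735*c^3 - 2.1612*c^2 - 3.8011*c + 1.5194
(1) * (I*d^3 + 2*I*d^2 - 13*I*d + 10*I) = I*d^3 + 2*I*d^2 - 13*I*d + 10*I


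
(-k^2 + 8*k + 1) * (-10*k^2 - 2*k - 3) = 10*k^4 - 78*k^3 - 23*k^2 - 26*k - 3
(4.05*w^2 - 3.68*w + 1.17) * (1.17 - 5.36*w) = -21.708*w^3 + 24.4633*w^2 - 10.5768*w + 1.3689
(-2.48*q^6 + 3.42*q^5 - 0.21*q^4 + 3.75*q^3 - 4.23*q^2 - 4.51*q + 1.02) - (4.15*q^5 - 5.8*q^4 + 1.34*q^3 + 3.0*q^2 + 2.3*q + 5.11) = -2.48*q^6 - 0.73*q^5 + 5.59*q^4 + 2.41*q^3 - 7.23*q^2 - 6.81*q - 4.09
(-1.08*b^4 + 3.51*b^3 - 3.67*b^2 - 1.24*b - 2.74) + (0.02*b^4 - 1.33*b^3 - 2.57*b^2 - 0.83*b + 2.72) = -1.06*b^4 + 2.18*b^3 - 6.24*b^2 - 2.07*b - 0.02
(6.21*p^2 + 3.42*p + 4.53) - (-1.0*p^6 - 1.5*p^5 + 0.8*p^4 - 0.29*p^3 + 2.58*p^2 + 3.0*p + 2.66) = 1.0*p^6 + 1.5*p^5 - 0.8*p^4 + 0.29*p^3 + 3.63*p^2 + 0.42*p + 1.87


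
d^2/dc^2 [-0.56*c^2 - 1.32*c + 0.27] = -1.12000000000000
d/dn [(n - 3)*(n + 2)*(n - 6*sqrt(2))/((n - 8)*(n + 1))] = (n^4 - 14*n^3 - 11*n^2 + 36*sqrt(2)*n^2 + 16*n + 24*sqrt(2)*n + 48 + 204*sqrt(2))/(n^4 - 14*n^3 + 33*n^2 + 112*n + 64)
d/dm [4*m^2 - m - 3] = 8*m - 1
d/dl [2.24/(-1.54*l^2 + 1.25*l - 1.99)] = (6.8992*l - 2.8)/(1.54*l^2 - 1.25*l + 1.99)^2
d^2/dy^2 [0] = 0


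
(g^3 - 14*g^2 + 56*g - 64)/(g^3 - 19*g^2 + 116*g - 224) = (g - 2)/(g - 7)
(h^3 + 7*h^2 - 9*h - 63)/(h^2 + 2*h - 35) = (h^2 - 9)/(h - 5)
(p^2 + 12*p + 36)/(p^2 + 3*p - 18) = (p + 6)/(p - 3)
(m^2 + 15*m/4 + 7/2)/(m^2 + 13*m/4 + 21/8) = 2*(m + 2)/(2*m + 3)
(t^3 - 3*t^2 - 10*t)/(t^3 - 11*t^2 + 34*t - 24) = t*(t^2 - 3*t - 10)/(t^3 - 11*t^2 + 34*t - 24)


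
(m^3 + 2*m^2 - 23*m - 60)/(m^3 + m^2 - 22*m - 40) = (m + 3)/(m + 2)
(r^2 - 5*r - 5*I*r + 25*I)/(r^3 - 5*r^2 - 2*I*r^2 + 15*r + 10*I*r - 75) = 1/(r + 3*I)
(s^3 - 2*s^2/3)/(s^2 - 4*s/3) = s*(3*s - 2)/(3*s - 4)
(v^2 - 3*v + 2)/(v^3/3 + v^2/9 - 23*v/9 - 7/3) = 9*(v^2 - 3*v + 2)/(3*v^3 + v^2 - 23*v - 21)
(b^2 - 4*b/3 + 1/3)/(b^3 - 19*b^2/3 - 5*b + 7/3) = (b - 1)/(b^2 - 6*b - 7)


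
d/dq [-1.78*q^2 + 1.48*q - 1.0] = 1.48 - 3.56*q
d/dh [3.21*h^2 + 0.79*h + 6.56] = 6.42*h + 0.79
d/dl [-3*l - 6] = -3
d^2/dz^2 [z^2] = 2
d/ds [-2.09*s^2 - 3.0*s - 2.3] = -4.18*s - 3.0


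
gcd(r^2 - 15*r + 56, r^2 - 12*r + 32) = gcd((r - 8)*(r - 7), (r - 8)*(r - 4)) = r - 8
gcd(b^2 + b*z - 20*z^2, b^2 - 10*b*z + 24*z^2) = -b + 4*z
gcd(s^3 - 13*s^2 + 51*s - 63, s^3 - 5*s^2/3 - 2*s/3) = 1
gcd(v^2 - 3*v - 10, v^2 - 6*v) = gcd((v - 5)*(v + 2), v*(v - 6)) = 1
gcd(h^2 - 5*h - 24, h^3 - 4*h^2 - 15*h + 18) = h + 3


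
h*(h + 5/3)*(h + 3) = h^3 + 14*h^2/3 + 5*h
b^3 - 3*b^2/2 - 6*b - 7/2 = (b - 7/2)*(b + 1)^2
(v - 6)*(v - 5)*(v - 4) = v^3 - 15*v^2 + 74*v - 120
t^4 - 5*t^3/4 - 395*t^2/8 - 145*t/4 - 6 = (t - 8)*(t + 1/4)*(t + 1/2)*(t + 6)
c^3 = c^3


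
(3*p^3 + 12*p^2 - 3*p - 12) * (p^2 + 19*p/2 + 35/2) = 3*p^5 + 81*p^4/2 + 327*p^3/2 + 339*p^2/2 - 333*p/2 - 210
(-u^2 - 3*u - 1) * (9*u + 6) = -9*u^3 - 33*u^2 - 27*u - 6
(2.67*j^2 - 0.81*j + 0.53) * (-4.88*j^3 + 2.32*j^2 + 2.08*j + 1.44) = -13.0296*j^5 + 10.1472*j^4 + 1.088*j^3 + 3.3896*j^2 - 0.0640000000000001*j + 0.7632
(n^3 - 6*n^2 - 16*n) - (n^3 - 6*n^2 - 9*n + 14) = -7*n - 14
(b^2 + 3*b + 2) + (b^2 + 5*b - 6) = 2*b^2 + 8*b - 4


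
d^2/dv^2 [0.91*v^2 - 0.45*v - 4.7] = 1.82000000000000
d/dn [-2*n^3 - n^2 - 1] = 2*n*(-3*n - 1)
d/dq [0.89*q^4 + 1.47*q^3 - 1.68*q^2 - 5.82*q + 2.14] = 3.56*q^3 + 4.41*q^2 - 3.36*q - 5.82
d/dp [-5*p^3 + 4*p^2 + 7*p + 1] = -15*p^2 + 8*p + 7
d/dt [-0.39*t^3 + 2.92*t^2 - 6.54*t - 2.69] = -1.17*t^2 + 5.84*t - 6.54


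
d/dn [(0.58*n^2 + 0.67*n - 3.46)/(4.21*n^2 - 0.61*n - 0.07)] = (-3.1745*n^2 + 29.052*n - 2.1575)/(17.7241*n^4 - 5.1362*n^3 - 0.2173*n^2 + 0.0854*n + 0.0049)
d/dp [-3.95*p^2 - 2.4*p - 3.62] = -7.9*p - 2.4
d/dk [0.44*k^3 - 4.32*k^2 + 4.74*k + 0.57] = 1.32*k^2 - 8.64*k + 4.74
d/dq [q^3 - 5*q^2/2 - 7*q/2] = 3*q^2 - 5*q - 7/2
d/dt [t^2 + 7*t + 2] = 2*t + 7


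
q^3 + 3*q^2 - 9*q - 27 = (q - 3)*(q + 3)^2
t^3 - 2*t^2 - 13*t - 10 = (t - 5)*(t + 1)*(t + 2)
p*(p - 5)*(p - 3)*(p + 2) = p^4 - 6*p^3 - p^2 + 30*p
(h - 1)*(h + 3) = h^2 + 2*h - 3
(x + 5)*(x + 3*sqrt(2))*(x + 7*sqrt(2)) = x^3 + 5*x^2 + 10*sqrt(2)*x^2 + 42*x + 50*sqrt(2)*x + 210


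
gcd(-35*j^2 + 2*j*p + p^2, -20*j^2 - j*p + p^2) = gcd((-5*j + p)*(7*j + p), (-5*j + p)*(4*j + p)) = -5*j + p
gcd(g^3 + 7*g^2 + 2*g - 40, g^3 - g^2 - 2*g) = g - 2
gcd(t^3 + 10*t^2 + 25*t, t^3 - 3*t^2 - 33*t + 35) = t + 5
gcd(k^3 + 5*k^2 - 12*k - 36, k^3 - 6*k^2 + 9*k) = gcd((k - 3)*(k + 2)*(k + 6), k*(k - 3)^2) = k - 3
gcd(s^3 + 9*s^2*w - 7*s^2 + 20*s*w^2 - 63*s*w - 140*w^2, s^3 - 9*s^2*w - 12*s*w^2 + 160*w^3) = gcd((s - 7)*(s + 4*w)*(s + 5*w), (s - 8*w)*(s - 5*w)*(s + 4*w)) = s + 4*w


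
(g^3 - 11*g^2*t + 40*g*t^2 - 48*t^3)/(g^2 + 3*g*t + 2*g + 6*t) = (g^3 - 11*g^2*t + 40*g*t^2 - 48*t^3)/(g^2 + 3*g*t + 2*g + 6*t)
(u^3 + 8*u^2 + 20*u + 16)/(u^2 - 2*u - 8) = (u^2 + 6*u + 8)/(u - 4)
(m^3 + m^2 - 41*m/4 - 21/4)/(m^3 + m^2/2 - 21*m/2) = (m + 1/2)/m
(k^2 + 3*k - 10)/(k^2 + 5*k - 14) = (k + 5)/(k + 7)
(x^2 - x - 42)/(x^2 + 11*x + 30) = (x - 7)/(x + 5)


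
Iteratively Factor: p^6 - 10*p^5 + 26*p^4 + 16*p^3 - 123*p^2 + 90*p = (p - 3)*(p^5 - 7*p^4 + 5*p^3 + 31*p^2 - 30*p) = (p - 3)^2*(p^4 - 4*p^3 - 7*p^2 + 10*p) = p*(p - 3)^2*(p^3 - 4*p^2 - 7*p + 10) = p*(p - 3)^2*(p - 1)*(p^2 - 3*p - 10) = p*(p - 3)^2*(p - 1)*(p + 2)*(p - 5)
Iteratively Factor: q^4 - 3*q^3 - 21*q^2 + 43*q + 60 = (q + 4)*(q^3 - 7*q^2 + 7*q + 15) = (q + 1)*(q + 4)*(q^2 - 8*q + 15) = (q - 5)*(q + 1)*(q + 4)*(q - 3)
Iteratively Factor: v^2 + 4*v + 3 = (v + 3)*(v + 1)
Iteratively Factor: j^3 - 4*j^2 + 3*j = (j - 3)*(j^2 - j) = (j - 3)*(j - 1)*(j)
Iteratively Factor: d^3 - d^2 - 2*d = (d - 2)*(d^2 + d) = (d - 2)*(d + 1)*(d)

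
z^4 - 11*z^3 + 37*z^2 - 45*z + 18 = (z - 6)*(z - 3)*(z - 1)^2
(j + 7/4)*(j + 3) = j^2 + 19*j/4 + 21/4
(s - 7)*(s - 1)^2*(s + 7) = s^4 - 2*s^3 - 48*s^2 + 98*s - 49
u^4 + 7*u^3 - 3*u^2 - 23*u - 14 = (u - 2)*(u + 1)^2*(u + 7)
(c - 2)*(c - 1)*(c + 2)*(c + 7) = c^4 + 6*c^3 - 11*c^2 - 24*c + 28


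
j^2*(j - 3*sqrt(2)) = j^3 - 3*sqrt(2)*j^2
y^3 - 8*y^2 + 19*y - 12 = (y - 4)*(y - 3)*(y - 1)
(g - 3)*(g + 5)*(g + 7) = g^3 + 9*g^2 - g - 105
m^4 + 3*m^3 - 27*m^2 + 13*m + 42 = (m - 3)*(m - 2)*(m + 1)*(m + 7)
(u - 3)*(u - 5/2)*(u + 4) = u^3 - 3*u^2/2 - 29*u/2 + 30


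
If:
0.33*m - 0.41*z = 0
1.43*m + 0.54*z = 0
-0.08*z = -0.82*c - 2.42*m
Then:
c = 0.00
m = 0.00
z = 0.00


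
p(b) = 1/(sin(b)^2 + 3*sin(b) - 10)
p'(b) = (-2*sin(b)*cos(b) - 3*cos(b))/(sin(b)^2 + 3*sin(b) - 10)^2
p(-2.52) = -0.09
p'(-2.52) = 0.01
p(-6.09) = -0.11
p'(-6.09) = -0.04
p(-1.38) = -0.08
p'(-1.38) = -0.00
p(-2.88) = -0.09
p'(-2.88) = 0.02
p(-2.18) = -0.08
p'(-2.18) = 0.01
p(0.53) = -0.12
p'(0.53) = -0.05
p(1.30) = -0.16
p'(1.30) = -0.03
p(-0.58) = -0.09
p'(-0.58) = -0.01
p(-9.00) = -0.09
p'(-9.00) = 0.02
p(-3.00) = -0.10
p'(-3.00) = 0.02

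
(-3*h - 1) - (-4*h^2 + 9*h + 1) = 4*h^2 - 12*h - 2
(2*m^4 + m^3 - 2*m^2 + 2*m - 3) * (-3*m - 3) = -6*m^5 - 9*m^4 + 3*m^3 + 3*m + 9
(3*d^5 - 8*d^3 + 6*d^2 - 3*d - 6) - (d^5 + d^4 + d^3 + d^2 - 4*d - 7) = 2*d^5 - d^4 - 9*d^3 + 5*d^2 + d + 1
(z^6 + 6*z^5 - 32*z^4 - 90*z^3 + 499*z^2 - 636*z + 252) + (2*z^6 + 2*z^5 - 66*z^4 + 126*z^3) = 3*z^6 + 8*z^5 - 98*z^4 + 36*z^3 + 499*z^2 - 636*z + 252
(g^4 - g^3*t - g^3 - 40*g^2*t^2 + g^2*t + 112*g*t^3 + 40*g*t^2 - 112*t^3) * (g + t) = g^5 - g^4 - 41*g^3*t^2 + 72*g^2*t^3 + 41*g^2*t^2 + 112*g*t^4 - 72*g*t^3 - 112*t^4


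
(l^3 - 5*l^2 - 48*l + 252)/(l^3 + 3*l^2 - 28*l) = (l^2 - 12*l + 36)/(l*(l - 4))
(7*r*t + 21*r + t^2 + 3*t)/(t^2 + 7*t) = (7*r*t + 21*r + t^2 + 3*t)/(t*(t + 7))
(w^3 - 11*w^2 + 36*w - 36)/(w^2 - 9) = (w^2 - 8*w + 12)/(w + 3)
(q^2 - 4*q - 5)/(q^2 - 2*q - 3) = (q - 5)/(q - 3)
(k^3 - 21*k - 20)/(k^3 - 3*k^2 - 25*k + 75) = (k^2 + 5*k + 4)/(k^2 + 2*k - 15)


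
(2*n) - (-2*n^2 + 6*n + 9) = 2*n^2 - 4*n - 9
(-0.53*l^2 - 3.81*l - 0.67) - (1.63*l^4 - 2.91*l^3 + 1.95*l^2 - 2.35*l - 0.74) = -1.63*l^4 + 2.91*l^3 - 2.48*l^2 - 1.46*l + 0.07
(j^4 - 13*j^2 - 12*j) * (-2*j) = -2*j^5 + 26*j^3 + 24*j^2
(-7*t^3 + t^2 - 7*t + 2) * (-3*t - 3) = 21*t^4 + 18*t^3 + 18*t^2 + 15*t - 6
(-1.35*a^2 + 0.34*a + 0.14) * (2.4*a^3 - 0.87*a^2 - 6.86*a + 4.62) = -3.24*a^5 + 1.9905*a^4 + 9.3012*a^3 - 8.6912*a^2 + 0.6104*a + 0.6468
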